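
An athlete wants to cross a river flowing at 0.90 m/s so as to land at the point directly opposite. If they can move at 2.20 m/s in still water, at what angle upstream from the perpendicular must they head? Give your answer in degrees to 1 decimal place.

To cancel the current, the upstream component of the athlete's velocity must equal the flow: 2.20 sin θ = 0.90.
sin θ = 0.90 / 2.20 = 0.4091.
θ = arcsin(0.4091) = 24.148°.

24.1°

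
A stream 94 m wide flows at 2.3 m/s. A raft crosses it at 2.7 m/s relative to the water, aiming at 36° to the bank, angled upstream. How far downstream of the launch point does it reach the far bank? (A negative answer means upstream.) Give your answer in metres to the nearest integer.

7 m

Perpendicular speed = 1.587 m/s; crossing time = 94 / 1.587 = 59.231 s.
Net downstream speed = 0.116 m/s.
Drift = 0.116 × 59.231 = 6.850 m (downstream).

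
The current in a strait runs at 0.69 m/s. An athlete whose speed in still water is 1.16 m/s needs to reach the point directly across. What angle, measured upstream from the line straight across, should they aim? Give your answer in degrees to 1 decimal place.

36.5°

To cancel the current, the upstream component of the athlete's velocity must equal the flow: 1.16 sin θ = 0.69.
sin θ = 0.69 / 1.16 = 0.5948.
θ = arcsin(0.5948) = 36.500°.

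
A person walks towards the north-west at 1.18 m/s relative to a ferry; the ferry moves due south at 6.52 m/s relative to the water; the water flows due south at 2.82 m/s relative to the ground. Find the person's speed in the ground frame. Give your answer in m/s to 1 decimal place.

8.5 m/s

In east/north components (m/s): person relative to ferry = (-0.834, 0.834); ferry relative to water = (0.000, -6.520); water relative to ground = (0.000, -2.820).
Sum = (-0.834, -8.506) m/s.
Speed = |(-0.834, -8.506)| = 8.546 m/s.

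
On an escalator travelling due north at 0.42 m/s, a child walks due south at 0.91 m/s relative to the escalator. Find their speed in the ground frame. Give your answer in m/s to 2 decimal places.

Taking east as x and north as y: escalator velocity = (0.000, 0.420) m/s; child velocity relative to escalator = (0.000, -0.910) m/s.
Velocity relative to ground = (0.000, 0.420) + (0.000, -0.910) = (0.000, -0.490) m/s.
Speed = |(0.000, -0.490)| = 0.490 m/s.

0.49 m/s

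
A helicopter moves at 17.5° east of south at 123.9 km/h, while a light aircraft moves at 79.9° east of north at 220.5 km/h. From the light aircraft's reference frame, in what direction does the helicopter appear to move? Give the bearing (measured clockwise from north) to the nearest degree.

229°

Taking east as x and north as y: helicopter velocity = (37.257, -118.166) km/h; light aircraft velocity = (217.083, 38.668) km/h.
Velocity of helicopter relative to light aircraft = (37.257, -118.166) − (217.083, 38.668) = (-179.826, -156.834) km/h.
Bearing = atan2(-179.83, -156.83) = 228.91° clockwise from north.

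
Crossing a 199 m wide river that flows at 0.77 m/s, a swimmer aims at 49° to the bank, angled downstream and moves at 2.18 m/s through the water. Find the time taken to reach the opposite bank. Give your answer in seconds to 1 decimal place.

121.0 s

The component of the swimmer's velocity perpendicular to the bank is 2.18 × sin 49° = 1.645 m/s.
The current is parallel to the bank, so it does not affect the crossing time.
Time = 199 / 1.645 = 120.953 s.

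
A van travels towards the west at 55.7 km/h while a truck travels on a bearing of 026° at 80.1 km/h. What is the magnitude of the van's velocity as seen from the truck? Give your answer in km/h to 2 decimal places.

115.89 km/h

Taking east as x and north as y: van velocity = (-55.700, 0.000) km/h; truck velocity = (35.114, 71.993) km/h.
Velocity of van relative to truck = (-55.700, 0.000) − (35.114, 71.993) = (-90.814, -71.993) km/h.
Magnitude = |(-90.814, -71.993)| = 115.889 km/h.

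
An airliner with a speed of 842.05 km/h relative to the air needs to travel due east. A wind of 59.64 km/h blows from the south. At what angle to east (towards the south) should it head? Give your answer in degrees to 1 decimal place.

The wind pushes perpendicular to the desired track; the heading must have a component into the wind equal to 59.64 km/h: 842.05 sin θ = 59.64.
sin θ = 0.0708, so θ = 4.061°.

4.1°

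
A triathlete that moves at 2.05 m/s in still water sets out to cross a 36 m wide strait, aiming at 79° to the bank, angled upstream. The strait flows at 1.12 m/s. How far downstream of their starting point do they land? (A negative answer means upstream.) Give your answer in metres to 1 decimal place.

13.0 m

Perpendicular speed = 2.012 m/s; crossing time = 36 / 2.012 = 17.890 s.
Net downstream speed = 0.729 m/s.
Drift = 0.729 × 17.890 = 13.039 m (downstream).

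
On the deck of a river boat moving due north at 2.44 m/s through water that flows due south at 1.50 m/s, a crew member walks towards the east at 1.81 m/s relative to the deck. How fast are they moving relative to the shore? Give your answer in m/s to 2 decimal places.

2.04 m/s

In east/north components (m/s): crew member relative to river boat = (1.810, 0.000); river boat relative to water = (0.000, 2.440); water relative to ground = (0.000, -1.500).
Sum = (1.810, 0.940) m/s.
Speed = |(1.810, 0.940)| = 2.040 m/s.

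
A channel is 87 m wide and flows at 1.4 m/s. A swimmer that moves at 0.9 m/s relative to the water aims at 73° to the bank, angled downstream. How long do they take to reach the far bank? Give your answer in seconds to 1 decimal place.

The component of the swimmer's velocity perpendicular to the bank is 0.9 × sin 73° = 0.861 m/s.
The current is parallel to the bank, so it does not affect the crossing time.
Time = 87 / 0.861 = 101.084 s.

101.1 s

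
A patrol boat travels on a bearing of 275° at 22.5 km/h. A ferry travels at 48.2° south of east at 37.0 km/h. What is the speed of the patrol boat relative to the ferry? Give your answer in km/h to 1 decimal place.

55.6 km/h

Taking east as x and north as y: patrol boat velocity = (-22.414, 1.961) km/h; ferry velocity = (24.662, -27.583) km/h.
Velocity of patrol boat relative to ferry = (-22.414, 1.961) − (24.662, -27.583) = (-47.076, 29.544) km/h.
Magnitude = |(-47.076, 29.544)| = 55.579 km/h.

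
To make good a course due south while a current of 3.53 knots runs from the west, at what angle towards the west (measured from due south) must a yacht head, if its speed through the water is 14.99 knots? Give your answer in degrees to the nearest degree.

The current pushes perpendicular to the desired track; the heading must have a component into the current equal to 3.53 knots: 14.99 sin θ = 3.53.
sin θ = 0.2355, so θ = 13.621°.

14°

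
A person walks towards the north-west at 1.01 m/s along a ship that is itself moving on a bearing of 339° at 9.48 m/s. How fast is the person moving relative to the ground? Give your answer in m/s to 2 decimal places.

Taking east as x and north as y: ship velocity = (-3.397, 8.850) m/s; person velocity relative to ship = (-0.714, 0.714) m/s.
Velocity relative to ground = (-3.397, 8.850) + (-0.714, 0.714) = (-4.112, 9.565) m/s.
Speed = |(-4.112, 9.565)| = 10.411 m/s.

10.41 m/s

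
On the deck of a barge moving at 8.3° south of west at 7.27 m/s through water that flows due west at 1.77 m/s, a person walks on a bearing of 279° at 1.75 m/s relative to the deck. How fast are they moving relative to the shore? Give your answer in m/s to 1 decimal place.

10.7 m/s

In east/north components (m/s): person relative to barge = (-1.728, 0.274); barge relative to water = (-7.194, -1.049); water relative to ground = (-1.770, 0.000).
Sum = (-10.692, -0.776) m/s.
Speed = |(-10.692, -0.776)| = 10.720 m/s.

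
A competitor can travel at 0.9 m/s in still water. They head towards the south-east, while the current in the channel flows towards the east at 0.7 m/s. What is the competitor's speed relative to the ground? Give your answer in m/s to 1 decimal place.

1.5 m/s

Taking east as x and north as y: velocity relative to the water = (0.636, -0.636) m/s; the water relative to ground = (0.700, 0.000) m/s.
Velocity relative to ground = (0.636, -0.636) + (0.700, 0.000) = (1.336, -0.636) m/s.
Speed = |(1.336, -0.636)| = 1.480 m/s.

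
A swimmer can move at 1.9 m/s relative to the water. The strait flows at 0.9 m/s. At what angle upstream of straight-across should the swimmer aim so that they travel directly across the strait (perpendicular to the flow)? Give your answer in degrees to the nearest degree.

To cancel the current, the upstream component of the swimmer's velocity must equal the flow: 1.9 sin θ = 0.9.
sin θ = 0.9 / 1.9 = 0.4737.
θ = arcsin(0.4737) = 28.274°.

28°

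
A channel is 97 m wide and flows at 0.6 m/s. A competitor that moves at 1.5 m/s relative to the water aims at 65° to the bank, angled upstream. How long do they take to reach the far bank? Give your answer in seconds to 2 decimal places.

71.35 s

The component of the competitor's velocity perpendicular to the bank is 1.5 × sin 65° = 1.359 m/s.
Only the cross-stream component determines the crossing time; the current contributes nothing perpendicular to the bank.
Time = 97 / 1.359 = 71.352 s.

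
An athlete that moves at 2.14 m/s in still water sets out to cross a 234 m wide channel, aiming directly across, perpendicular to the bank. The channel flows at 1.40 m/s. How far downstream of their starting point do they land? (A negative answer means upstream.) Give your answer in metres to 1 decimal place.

153.1 m

Perpendicular speed = 2.140 m/s; crossing time = 234 / 2.140 = 109.346 s.
Net downstream speed = 1.400 m/s.
Drift = 1.400 × 109.346 = 153.084 m (downstream).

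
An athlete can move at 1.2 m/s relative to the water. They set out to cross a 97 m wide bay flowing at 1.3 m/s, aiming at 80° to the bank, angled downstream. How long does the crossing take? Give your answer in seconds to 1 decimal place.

82.1 s

The component of the athlete's velocity perpendicular to the bank is 1.2 × sin 80° = 1.182 m/s.
The current is parallel to the bank, so it does not affect the crossing time.
Time = 97 / 1.182 = 82.080 s.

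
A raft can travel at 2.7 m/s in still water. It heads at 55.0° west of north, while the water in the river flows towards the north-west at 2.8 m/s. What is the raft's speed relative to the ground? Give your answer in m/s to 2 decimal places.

5.48 m/s

Taking east as x and north as y: velocity relative to the water = (-2.212, 1.549) m/s; the water relative to ground = (-1.980, 1.980) m/s.
Velocity relative to ground = (-2.212, 1.549) + (-1.980, 1.980) = (-4.192, 3.529) m/s.
Speed = |(-4.192, 3.529)| = 5.479 m/s.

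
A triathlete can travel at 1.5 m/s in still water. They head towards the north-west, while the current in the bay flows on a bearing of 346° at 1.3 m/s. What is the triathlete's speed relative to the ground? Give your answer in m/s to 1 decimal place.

Taking east as x and north as y: velocity relative to the water = (-1.061, 1.061) m/s; the water relative to ground = (-0.314, 1.261) m/s.
Velocity relative to ground = (-1.061, 1.061) + (-0.314, 1.261) = (-1.375, 2.322) m/s.
Speed = |(-1.375, 2.322)| = 2.699 m/s.

2.7 m/s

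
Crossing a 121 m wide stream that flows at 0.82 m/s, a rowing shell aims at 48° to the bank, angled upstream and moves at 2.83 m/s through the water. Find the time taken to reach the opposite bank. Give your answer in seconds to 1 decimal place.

The component of the rowing shell's velocity perpendicular to the bank is 2.83 × sin 48° = 2.103 m/s.
The flow acts along the bank and has no component across it.
Time = 121 / 2.103 = 57.534 s.

57.5 s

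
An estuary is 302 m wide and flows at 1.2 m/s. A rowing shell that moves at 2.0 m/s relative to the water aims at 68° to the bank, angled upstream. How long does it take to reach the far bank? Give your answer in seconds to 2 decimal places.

162.86 s

The component of the rowing shell's velocity perpendicular to the bank is 2.0 × sin 68° = 1.854 m/s.
Only the cross-stream component determines the crossing time; the current contributes nothing perpendicular to the bank.
Time = 302 / 1.854 = 162.859 s.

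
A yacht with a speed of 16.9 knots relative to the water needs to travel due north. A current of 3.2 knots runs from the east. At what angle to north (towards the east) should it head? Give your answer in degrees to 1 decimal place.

10.9°

The current pushes perpendicular to the desired track; the heading must have a component into the current equal to 3.2 knots: 16.9 sin θ = 3.2.
sin θ = 0.1893, so θ = 10.915°.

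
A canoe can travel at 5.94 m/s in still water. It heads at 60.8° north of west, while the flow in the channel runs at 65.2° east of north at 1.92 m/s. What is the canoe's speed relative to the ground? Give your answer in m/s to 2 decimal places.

Taking east as x and north as y: velocity relative to the water = (-2.898, 5.185) m/s; the water relative to ground = (1.743, 0.805) m/s.
Velocity relative to ground = (-2.898, 5.185) + (1.743, 0.805) = (-1.155, 5.991) m/s.
Speed = |(-1.155, 5.991)| = 6.101 m/s.

6.10 m/s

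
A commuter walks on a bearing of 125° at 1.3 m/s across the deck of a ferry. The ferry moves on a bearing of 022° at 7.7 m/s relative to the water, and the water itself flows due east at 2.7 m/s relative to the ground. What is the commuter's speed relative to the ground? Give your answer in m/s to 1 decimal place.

In east/north components (m/s): commuter relative to ferry = (1.065, -0.746); ferry relative to water = (2.884, 7.139); water relative to ground = (2.700, 0.000).
Sum = (6.649, 6.394) m/s.
Speed = |(6.649, 6.394)| = 9.225 m/s.

9.2 m/s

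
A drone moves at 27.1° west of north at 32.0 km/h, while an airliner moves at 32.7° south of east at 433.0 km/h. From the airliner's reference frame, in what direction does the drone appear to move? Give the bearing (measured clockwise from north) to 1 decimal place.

Taking east as x and north as y: drone velocity = (-14.577, 28.487) km/h; airliner velocity = (364.374, -233.924) km/h.
Velocity of drone relative to airliner = (-14.577, 28.487) − (364.374, -233.924) = (-378.952, 262.411) km/h.
Bearing = atan2(-378.95, 262.41) = 304.70° clockwise from north.

304.7°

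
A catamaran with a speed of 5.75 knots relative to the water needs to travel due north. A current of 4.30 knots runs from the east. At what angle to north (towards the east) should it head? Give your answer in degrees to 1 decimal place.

48.4°

The current pushes perpendicular to the desired track; the heading must have a component into the current equal to 4.30 knots: 5.75 sin θ = 4.30.
sin θ = 0.7478, so θ = 48.402°.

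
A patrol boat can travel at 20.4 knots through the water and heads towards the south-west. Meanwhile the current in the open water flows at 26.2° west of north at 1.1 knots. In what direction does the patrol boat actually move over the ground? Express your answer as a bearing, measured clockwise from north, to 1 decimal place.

228.0°

Taking east as x and north as y: velocity relative to the water = (-14.425, -14.425) knots; the water relative to ground = (-0.486, 0.987) knots.
Velocity relative to ground = (-14.425, -14.425) + (-0.486, 0.987) = (-14.911, -13.438) knots.
Bearing = atan2(-14.91, -13.44) = 227.97° clockwise from north.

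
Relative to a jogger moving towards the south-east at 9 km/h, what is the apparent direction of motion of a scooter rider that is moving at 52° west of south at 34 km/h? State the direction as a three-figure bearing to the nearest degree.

Taking east as x and north as y: scooter rider velocity = (-26.792, -20.932) km/h; jogger velocity = (6.364, -6.364) km/h.
Velocity of scooter rider relative to jogger = (-26.792, -20.932) − (6.364, -6.364) = (-33.156, -14.569) km/h.
Bearing = atan2(-33.16, -14.57) = 246.28° clockwise from north.

246°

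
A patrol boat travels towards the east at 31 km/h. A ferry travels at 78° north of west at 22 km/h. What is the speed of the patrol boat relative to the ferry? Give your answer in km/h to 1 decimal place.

41.6 km/h

Taking east as x and north as y: patrol boat velocity = (31.000, 0.000) km/h; ferry velocity = (-4.574, 21.519) km/h.
Velocity of patrol boat relative to ferry = (31.000, 0.000) − (-4.574, 21.519) = (35.574, -21.519) km/h.
Magnitude = |(35.574, -21.519)| = 41.576 km/h.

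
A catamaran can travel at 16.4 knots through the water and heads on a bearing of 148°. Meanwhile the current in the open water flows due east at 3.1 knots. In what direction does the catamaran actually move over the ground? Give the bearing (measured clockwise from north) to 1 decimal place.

139.7°

Taking east as x and north as y: velocity relative to the water = (8.691, -13.908) knots; the water relative to ground = (3.100, 0.000) knots.
Velocity relative to ground = (8.691, -13.908) + (3.100, 0.000) = (11.791, -13.908) knots.
Bearing = atan2(11.79, -13.91) = 139.71° clockwise from north.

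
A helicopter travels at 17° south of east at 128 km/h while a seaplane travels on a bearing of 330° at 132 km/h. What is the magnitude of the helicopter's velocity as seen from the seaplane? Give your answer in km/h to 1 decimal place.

241.9 km/h

Taking east as x and north as y: helicopter velocity = (122.407, -37.424) km/h; seaplane velocity = (-66.000, 114.315) km/h.
Velocity of helicopter relative to seaplane = (122.407, -37.424) − (-66.000, 114.315) = (188.407, -151.739) km/h.
Magnitude = |(188.407, -151.739)| = 241.913 km/h.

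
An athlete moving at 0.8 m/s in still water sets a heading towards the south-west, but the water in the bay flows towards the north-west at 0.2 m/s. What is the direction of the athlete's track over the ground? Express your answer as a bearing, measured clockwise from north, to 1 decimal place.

239.0°

Taking east as x and north as y: velocity relative to the water = (-0.566, -0.566) m/s; the water relative to ground = (-0.141, 0.141) m/s.
Velocity relative to ground = (-0.566, -0.566) + (-0.141, 0.141) = (-0.707, -0.424) m/s.
Bearing = atan2(-0.71, -0.42) = 239.04° clockwise from north.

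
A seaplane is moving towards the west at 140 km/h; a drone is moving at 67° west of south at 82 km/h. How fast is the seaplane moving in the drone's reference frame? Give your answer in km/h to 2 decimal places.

72.04 km/h

Taking east as x and north as y: seaplane velocity = (-140.000, 0.000) km/h; drone velocity = (-75.481, -32.040) km/h.
Velocity of seaplane relative to drone = (-140.000, 0.000) − (-75.481, -32.040) = (-64.519, 32.040) km/h.
Magnitude = |(-64.519, 32.040)| = 72.036 km/h.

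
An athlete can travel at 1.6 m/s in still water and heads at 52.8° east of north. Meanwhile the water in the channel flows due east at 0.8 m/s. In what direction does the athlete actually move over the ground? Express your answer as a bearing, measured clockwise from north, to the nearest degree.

Taking east as x and north as y: velocity relative to the water = (1.274, 0.967) m/s; the water relative to ground = (0.800, 0.000) m/s.
Velocity relative to ground = (1.274, 0.967) + (0.800, 0.000) = (2.074, 0.967) m/s.
Bearing = atan2(2.07, 0.97) = 65.00° clockwise from north.

065°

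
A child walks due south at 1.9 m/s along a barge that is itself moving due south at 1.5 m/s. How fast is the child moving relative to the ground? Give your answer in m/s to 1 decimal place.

3.4 m/s

Taking east as x and north as y: barge velocity = (0.000, -1.500) m/s; child velocity relative to barge = (0.000, -1.900) m/s.
Velocity relative to ground = (0.000, -1.500) + (0.000, -1.900) = (0.000, -3.400) m/s.
Speed = |(0.000, -3.400)| = 3.400 m/s.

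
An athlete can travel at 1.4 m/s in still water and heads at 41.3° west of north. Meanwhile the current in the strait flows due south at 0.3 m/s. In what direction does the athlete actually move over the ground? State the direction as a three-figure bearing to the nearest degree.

Taking east as x and north as y: velocity relative to the water = (-0.924, 1.052) m/s; the water relative to ground = (0.000, -0.300) m/s.
Velocity relative to ground = (-0.924, 1.052) + (0.000, -0.300) = (-0.924, 0.752) m/s.
Bearing = atan2(-0.92, 0.75) = 309.13° clockwise from north.

309°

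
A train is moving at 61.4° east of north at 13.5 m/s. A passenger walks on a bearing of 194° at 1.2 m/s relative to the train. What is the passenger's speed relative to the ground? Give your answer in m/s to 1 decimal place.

12.7 m/s

Taking east as x and north as y: train velocity = (11.853, 6.462) m/s; passenger velocity relative to train = (-0.290, -1.164) m/s.
Velocity relative to ground = (11.853, 6.462) + (-0.290, -1.164) = (11.562, 5.298) m/s.
Speed = |(11.562, 5.298)| = 12.718 m/s.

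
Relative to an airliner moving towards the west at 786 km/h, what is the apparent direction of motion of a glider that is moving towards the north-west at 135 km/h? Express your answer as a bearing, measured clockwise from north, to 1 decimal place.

Taking east as x and north as y: glider velocity = (-95.459, 95.459) km/h; airliner velocity = (-786.000, 0.000) km/h.
Velocity of glider relative to airliner = (-95.459, 95.459) − (-786.000, 0.000) = (690.541, 95.459) km/h.
Bearing = atan2(690.54, 95.46) = 82.13° clockwise from north.

082.1°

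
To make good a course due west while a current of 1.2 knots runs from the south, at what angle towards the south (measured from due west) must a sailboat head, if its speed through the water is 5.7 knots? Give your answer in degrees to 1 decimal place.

12.2°

The current pushes perpendicular to the desired track; the heading must have a component into the current equal to 1.2 knots: 5.7 sin θ = 1.2.
sin θ = 0.2105, so θ = 12.153°.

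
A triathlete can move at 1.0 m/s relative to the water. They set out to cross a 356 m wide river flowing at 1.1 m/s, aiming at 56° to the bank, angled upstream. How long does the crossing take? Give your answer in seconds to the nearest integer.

The component of the triathlete's velocity perpendicular to the bank is 1.0 × sin 56° = 0.829 m/s.
Only the cross-stream component determines the crossing time; the current contributes nothing perpendicular to the bank.
Time = 356 / 0.829 = 429.414 s.

429 s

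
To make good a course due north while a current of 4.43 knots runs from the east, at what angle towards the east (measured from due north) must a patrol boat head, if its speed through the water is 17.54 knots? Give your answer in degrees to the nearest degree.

15°

The current pushes perpendicular to the desired track; the heading must have a component into the current equal to 4.43 knots: 17.54 sin θ = 4.43.
sin θ = 0.2526, so θ = 14.629°.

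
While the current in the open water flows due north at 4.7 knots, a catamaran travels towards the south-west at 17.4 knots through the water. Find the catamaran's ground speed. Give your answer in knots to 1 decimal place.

14.5 knots

Taking east as x and north as y: velocity relative to the water = (-12.304, -12.304) knots; the water relative to ground = (0.000, 4.700) knots.
Velocity relative to ground = (-12.304, -12.304) + (0.000, 4.700) = (-12.304, -7.604) knots.
Speed = |(-12.304, -7.604)| = 14.464 knots.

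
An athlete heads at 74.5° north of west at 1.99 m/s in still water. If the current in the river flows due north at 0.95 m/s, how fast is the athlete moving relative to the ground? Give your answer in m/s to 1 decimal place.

Taking east as x and north as y: velocity relative to the water = (-0.532, 1.918) m/s; the water relative to ground = (0.000, 0.950) m/s.
Velocity relative to ground = (-0.532, 1.918) + (0.000, 0.950) = (-0.532, 2.868) m/s.
Speed = |(-0.532, 2.868)| = 2.917 m/s.

2.9 m/s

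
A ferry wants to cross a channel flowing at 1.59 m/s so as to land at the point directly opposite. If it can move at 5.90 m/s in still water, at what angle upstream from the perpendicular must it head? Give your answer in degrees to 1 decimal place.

15.6°

To cancel the current, the upstream component of the ferry's velocity must equal the flow: 5.90 sin θ = 1.59.
sin θ = 1.59 / 5.90 = 0.2695.
θ = arcsin(0.2695) = 15.634°.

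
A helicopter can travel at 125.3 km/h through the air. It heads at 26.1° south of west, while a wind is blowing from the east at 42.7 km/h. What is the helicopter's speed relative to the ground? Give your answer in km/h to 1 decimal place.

Taking east as x and north as y: velocity relative to the air = (-112.523, -55.124) km/h; the air relative to ground = (-42.700, 0.000) km/h.
Velocity relative to ground = (-112.523, -55.124) + (-42.700, 0.000) = (-155.223, -55.124) km/h.
Speed = |(-155.223, -55.124)| = 164.720 km/h.

164.7 km/h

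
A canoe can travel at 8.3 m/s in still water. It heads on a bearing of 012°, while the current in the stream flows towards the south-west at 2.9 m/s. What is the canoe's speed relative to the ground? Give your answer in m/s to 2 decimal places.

6.08 m/s

Taking east as x and north as y: velocity relative to the water = (1.726, 8.119) m/s; the water relative to ground = (-2.051, -2.051) m/s.
Velocity relative to ground = (1.726, 8.119) + (-2.051, -2.051) = (-0.325, 6.068) m/s.
Speed = |(-0.325, 6.068)| = 6.077 m/s.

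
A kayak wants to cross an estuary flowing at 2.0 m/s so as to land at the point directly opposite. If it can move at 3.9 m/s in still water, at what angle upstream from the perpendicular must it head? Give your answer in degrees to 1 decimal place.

30.9°

To cancel the current, the upstream component of the kayak's velocity must equal the flow: 3.9 sin θ = 2.0.
sin θ = 2.0 / 3.9 = 0.5128.
θ = arcsin(0.5128) = 30.852°.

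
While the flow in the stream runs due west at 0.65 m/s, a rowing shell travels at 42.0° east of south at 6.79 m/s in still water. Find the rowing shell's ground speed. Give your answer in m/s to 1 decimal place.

6.4 m/s

Taking east as x and north as y: velocity relative to the water = (4.543, -5.046) m/s; the water relative to ground = (-0.650, 0.000) m/s.
Velocity relative to ground = (4.543, -5.046) + (-0.650, 0.000) = (3.893, -5.046) m/s.
Speed = |(3.893, -5.046)| = 6.373 m/s.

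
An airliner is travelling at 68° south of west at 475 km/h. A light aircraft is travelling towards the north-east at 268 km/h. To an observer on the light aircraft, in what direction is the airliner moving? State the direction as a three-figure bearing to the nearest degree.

210°

Taking east as x and north as y: airliner velocity = (-177.938, -440.412) km/h; light aircraft velocity = (189.505, 189.505) km/h.
Velocity of airliner relative to light aircraft = (-177.938, -440.412) − (189.505, 189.505) = (-367.443, -629.917) km/h.
Bearing = atan2(-367.44, -629.92) = 210.26° clockwise from north.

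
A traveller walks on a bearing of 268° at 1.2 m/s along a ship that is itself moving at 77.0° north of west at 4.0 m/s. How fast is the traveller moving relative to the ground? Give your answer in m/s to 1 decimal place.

Taking east as x and north as y: ship velocity = (-0.900, 3.897) m/s; traveller velocity relative to ship = (-1.199, -0.042) m/s.
Velocity relative to ground = (-0.900, 3.897) + (-1.199, -0.042) = (-2.099, 3.856) m/s.
Speed = |(-2.099, 3.856)| = 4.390 m/s.

4.4 m/s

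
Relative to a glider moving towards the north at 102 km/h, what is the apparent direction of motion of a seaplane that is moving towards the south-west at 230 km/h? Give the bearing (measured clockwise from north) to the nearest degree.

Taking east as x and north as y: seaplane velocity = (-162.635, -162.635) km/h; glider velocity = (0.000, 102.000) km/h.
Velocity of seaplane relative to glider = (-162.635, -162.635) − (0.000, 102.000) = (-162.635, -264.635) km/h.
Bearing = atan2(-162.63, -264.63) = 211.57° clockwise from north.

212°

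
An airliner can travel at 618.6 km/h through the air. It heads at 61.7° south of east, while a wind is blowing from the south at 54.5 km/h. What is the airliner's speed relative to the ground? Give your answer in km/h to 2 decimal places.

Taking east as x and north as y: velocity relative to the air = (293.271, -544.663) km/h; the air relative to ground = (0.000, 54.500) km/h.
Velocity relative to ground = (293.271, -544.663) + (0.000, 54.500) = (293.271, -490.163) km/h.
Speed = |(293.271, -490.163)| = 571.199 km/h.

571.20 km/h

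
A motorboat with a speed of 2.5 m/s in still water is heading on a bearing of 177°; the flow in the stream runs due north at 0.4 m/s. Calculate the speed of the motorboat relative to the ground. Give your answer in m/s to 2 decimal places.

Taking east as x and north as y: velocity relative to the water = (0.131, -2.497) m/s; the water relative to ground = (0.000, 0.400) m/s.
Velocity relative to ground = (0.131, -2.497) + (0.000, 0.400) = (0.131, -2.097) m/s.
Speed = |(0.131, -2.097)| = 2.101 m/s.

2.10 m/s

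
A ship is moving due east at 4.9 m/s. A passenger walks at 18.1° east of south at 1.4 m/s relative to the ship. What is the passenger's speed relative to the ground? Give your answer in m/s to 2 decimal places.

5.50 m/s

Taking east as x and north as y: ship velocity = (4.900, 0.000) m/s; passenger velocity relative to ship = (0.435, -1.331) m/s.
Velocity relative to ground = (4.900, 0.000) + (0.435, -1.331) = (5.335, -1.331) m/s.
Speed = |(5.335, -1.331)| = 5.498 m/s.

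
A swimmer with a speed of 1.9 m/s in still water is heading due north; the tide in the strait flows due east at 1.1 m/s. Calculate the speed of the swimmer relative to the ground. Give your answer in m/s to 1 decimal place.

2.2 m/s

Taking east as x and north as y: velocity relative to the water = (0.000, 1.900) m/s; the water relative to ground = (1.100, 0.000) m/s.
Velocity relative to ground = (0.000, 1.900) + (1.100, 0.000) = (1.100, 1.900) m/s.
Speed = |(1.100, 1.900)| = 2.195 m/s.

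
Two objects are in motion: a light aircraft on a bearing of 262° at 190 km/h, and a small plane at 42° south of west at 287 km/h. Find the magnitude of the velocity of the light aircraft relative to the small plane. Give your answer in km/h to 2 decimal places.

Taking east as x and north as y: light aircraft velocity = (-188.151, -26.443) km/h; small plane velocity = (-213.283, -192.040) km/h.
Velocity of light aircraft relative to small plane = (-188.151, -26.443) − (-213.283, -192.040) = (25.132, 165.598) km/h.
Magnitude = |(25.132, 165.598)| = 167.494 km/h.

167.49 km/h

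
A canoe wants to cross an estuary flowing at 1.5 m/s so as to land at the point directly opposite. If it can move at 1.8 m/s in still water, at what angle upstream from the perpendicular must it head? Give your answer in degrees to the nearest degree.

To cancel the current, the upstream component of the canoe's velocity must equal the flow: 1.8 sin θ = 1.5.
sin θ = 1.5 / 1.8 = 0.8333.
θ = arcsin(0.8333) = 56.443°.

56°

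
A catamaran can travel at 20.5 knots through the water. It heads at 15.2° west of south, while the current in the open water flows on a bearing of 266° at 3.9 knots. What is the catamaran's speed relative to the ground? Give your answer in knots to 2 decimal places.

22.09 knots

Taking east as x and north as y: velocity relative to the water = (-5.375, -19.783) knots; the water relative to ground = (-3.890, -0.272) knots.
Velocity relative to ground = (-5.375, -19.783) + (-3.890, -0.272) = (-9.265, -20.055) knots.
Speed = |(-9.265, -20.055)| = 22.092 knots.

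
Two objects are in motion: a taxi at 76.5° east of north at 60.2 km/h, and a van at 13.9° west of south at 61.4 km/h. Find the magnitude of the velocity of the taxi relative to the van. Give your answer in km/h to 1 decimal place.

Taking east as x and north as y: taxi velocity = (58.537, 14.053) km/h; van velocity = (-14.750, -59.602) km/h.
Velocity of taxi relative to van = (58.537, 14.053) − (-14.750, -59.602) = (73.287, 73.655) km/h.
Magnitude = |(73.287, 73.655)| = 103.904 km/h.

103.9 km/h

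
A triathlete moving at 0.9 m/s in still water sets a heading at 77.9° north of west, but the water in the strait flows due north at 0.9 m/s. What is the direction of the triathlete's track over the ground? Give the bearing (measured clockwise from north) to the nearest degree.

Taking east as x and north as y: velocity relative to the water = (-0.189, 0.880) m/s; the water relative to ground = (0.000, 0.900) m/s.
Velocity relative to ground = (-0.189, 0.880) + (0.000, 0.900) = (-0.189, 1.780) m/s.
Bearing = atan2(-0.19, 1.78) = 353.95° clockwise from north.

354°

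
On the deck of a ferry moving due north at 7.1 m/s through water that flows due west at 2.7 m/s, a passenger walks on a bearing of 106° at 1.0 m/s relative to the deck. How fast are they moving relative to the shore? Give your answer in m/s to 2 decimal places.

7.04 m/s

In east/north components (m/s): passenger relative to ferry = (0.961, -0.276); ferry relative to water = (0.000, 7.100); water relative to ground = (-2.700, 0.000).
Sum = (-1.739, 6.824) m/s.
Speed = |(-1.739, 6.824)| = 7.042 m/s.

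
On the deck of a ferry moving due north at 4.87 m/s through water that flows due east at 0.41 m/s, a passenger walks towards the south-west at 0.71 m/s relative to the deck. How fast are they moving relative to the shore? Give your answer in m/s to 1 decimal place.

4.4 m/s

In east/north components (m/s): passenger relative to ferry = (-0.502, -0.502); ferry relative to water = (0.000, 4.870); water relative to ground = (0.410, 0.000).
Sum = (-0.092, 4.368) m/s.
Speed = |(-0.092, 4.368)| = 4.369 m/s.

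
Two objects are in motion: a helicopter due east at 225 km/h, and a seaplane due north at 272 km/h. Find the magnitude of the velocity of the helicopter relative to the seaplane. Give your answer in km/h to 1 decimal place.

Taking east as x and north as y: helicopter velocity = (225.000, 0.000) km/h; seaplane velocity = (0.000, 272.000) km/h.
Velocity of helicopter relative to seaplane = (225.000, 0.000) − (0.000, 272.000) = (225.000, -272.000) km/h.
Magnitude = |(225.000, -272.000)| = 353.000 km/h.

353.0 km/h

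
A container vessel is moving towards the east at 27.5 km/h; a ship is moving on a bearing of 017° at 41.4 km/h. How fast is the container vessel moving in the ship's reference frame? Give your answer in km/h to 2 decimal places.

Taking east as x and north as y: container vessel velocity = (27.500, 0.000) km/h; ship velocity = (12.104, 39.591) km/h.
Velocity of container vessel relative to ship = (27.500, 0.000) − (12.104, 39.591) = (15.396, -39.591) km/h.
Magnitude = |(15.396, -39.591)| = 42.479 km/h.

42.48 km/h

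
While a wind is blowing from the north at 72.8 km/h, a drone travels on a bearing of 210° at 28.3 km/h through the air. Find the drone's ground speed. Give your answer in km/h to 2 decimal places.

Taking east as x and north as y: velocity relative to the air = (-14.150, -24.509) km/h; the air relative to ground = (0.000, -72.800) km/h.
Velocity relative to ground = (-14.150, -24.509) + (0.000, -72.800) = (-14.150, -97.309) km/h.
Speed = |(-14.150, -97.309)| = 98.332 km/h.

98.33 km/h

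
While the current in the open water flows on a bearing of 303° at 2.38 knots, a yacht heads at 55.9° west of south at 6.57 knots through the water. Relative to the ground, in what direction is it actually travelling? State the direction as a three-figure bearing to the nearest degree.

Taking east as x and north as y: velocity relative to the water = (-5.440, -3.683) knots; the water relative to ground = (-1.996, 1.296) knots.
Velocity relative to ground = (-5.440, -3.683) + (-1.996, 1.296) = (-7.436, -2.387) knots.
Bearing = atan2(-7.44, -2.39) = 252.20° clockwise from north.

252°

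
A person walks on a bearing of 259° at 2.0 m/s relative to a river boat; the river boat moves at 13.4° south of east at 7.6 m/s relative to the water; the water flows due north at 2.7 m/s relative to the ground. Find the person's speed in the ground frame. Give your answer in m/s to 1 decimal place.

In east/north components (m/s): person relative to river boat = (-1.963, -0.382); river boat relative to water = (7.393, -1.761); water relative to ground = (0.000, 2.700).
Sum = (5.430, 0.557) m/s.
Speed = |(5.430, 0.557)| = 5.458 m/s.

5.5 m/s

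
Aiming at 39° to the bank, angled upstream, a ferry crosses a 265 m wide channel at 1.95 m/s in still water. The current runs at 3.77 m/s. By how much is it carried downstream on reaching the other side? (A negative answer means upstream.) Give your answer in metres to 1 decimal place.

Perpendicular speed = 1.227 m/s; crossing time = 265 / 1.227 = 215.943 s.
Net downstream speed = 2.255 m/s.
Drift = 2.255 × 215.943 = 486.858 m (downstream).

486.9 m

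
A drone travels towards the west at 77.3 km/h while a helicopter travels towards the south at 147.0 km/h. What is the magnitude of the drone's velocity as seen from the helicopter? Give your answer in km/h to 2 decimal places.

166.09 km/h

Taking east as x and north as y: drone velocity = (-77.300, 0.000) km/h; helicopter velocity = (0.000, -147.000) km/h.
Velocity of drone relative to helicopter = (-77.300, 0.000) − (0.000, -147.000) = (-77.300, 147.000) km/h.
Magnitude = |(-77.300, 147.000)| = 166.085 km/h.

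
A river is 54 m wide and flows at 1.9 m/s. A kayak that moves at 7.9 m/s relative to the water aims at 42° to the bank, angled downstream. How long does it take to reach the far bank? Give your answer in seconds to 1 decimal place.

10.2 s

The component of the kayak's velocity perpendicular to the bank is 7.9 × sin 42° = 5.286 m/s.
Only the cross-stream component determines the crossing time; the current contributes nothing perpendicular to the bank.
Time = 54 / 5.286 = 10.215 s.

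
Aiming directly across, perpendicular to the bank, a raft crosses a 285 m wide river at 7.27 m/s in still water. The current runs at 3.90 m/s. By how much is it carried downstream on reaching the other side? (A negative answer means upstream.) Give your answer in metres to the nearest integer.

153 m

Perpendicular speed = 7.270 m/s; crossing time = 285 / 7.270 = 39.202 s.
Net downstream speed = 3.900 m/s.
Drift = 3.900 × 39.202 = 152.889 m (downstream).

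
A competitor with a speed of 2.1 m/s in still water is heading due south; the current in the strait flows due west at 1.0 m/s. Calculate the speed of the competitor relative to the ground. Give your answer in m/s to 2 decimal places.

2.33 m/s

Taking east as x and north as y: velocity relative to the water = (0.000, -2.100) m/s; the water relative to ground = (-1.000, 0.000) m/s.
Velocity relative to ground = (0.000, -2.100) + (-1.000, 0.000) = (-1.000, -2.100) m/s.
Speed = |(-1.000, -2.100)| = 2.326 m/s.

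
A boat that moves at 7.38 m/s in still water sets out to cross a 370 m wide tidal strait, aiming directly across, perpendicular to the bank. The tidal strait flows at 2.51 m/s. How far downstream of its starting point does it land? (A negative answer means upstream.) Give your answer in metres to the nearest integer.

126 m

Perpendicular speed = 7.380 m/s; crossing time = 370 / 7.380 = 50.136 s.
Net downstream speed = 2.510 m/s.
Drift = 2.510 × 50.136 = 125.840 m (downstream).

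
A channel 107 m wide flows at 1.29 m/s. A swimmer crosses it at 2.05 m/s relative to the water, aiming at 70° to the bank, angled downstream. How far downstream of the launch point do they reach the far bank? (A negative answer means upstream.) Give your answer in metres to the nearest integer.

Perpendicular speed = 1.926 m/s; crossing time = 107 / 1.926 = 55.545 s.
Net downstream speed = 1.991 m/s.
Drift = 1.991 × 55.545 = 110.598 m (downstream).

111 m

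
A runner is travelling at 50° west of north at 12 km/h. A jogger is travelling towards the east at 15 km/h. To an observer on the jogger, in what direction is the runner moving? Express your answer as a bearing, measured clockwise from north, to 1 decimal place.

Taking east as x and north as y: runner velocity = (-9.193, 7.713) km/h; jogger velocity = (15.000, 0.000) km/h.
Velocity of runner relative to jogger = (-9.193, 7.713) − (15.000, 0.000) = (-24.193, 7.713) km/h.
Bearing = atan2(-24.19, 7.71) = 287.68° clockwise from north.

287.7°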